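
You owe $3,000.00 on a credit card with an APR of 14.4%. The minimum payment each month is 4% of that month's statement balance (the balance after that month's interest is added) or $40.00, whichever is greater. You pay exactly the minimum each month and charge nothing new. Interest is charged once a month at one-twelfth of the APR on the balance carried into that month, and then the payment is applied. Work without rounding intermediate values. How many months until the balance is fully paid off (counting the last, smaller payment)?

Monthly rate r = 14.4%/12 = 1.2% = 0.012.
While 4% of the post-interest balance exceeds $40.00, each month B ← (B·(1+r))·(1 − 0.04), i.e. B shrinks by the factor (1+r)·0.96 = 0.97152.
This holds for months 1–39. Entering month 40 the balance is $972.16; 4% of the post-interest balance is now below $40.00, so the flat $40.00 minimum applies from here.
From month 40 a fixed $40.00 at rate r clears $972.16 in 29 more payments. Total: 39 + 29 = 68 months.

68 months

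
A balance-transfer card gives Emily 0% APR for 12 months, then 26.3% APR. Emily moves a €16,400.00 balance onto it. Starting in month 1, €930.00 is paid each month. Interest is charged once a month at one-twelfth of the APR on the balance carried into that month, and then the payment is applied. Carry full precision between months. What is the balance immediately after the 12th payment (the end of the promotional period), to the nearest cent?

Promo months 1–12 at r₀ = 0%/12 = 0; months 13+ at r₁ = 26.3%/12 = 0.0219167.
After month 12 (no interest yet): B = €16,400.00 − 12·€930.00 = €5,240.00.

€5,240.00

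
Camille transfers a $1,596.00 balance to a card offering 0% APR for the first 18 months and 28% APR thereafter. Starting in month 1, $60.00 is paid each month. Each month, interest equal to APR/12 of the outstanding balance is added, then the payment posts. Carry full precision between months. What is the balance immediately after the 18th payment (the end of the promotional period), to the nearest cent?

Promo months 1–18 at r₀ = 0%/12 = 0; months 19+ at r₁ = 28%/12 = 0.0233333.
After month 18 (no interest yet): B = $1,596.00 − 18·$60.00 = $516.00.

$516.00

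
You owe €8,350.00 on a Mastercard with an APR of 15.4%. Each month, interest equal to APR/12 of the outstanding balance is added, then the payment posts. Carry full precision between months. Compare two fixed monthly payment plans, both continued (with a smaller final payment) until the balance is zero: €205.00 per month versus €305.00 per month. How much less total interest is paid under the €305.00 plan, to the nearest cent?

€1,537.94

Monthly rate r = 15.4%/12 = 1.28333% = 0.0128333.
At €205.00/mo: n = ⌈−ln(1 − rB₀/P)/ln(1+r)⌉ = 59 payments (last €1.00); total interest = total paid − €8,350.00 = €3,541.00.
At €305.00/mo: 34 payments (last €288.06); total interest €2,003.06.
Interest saved = €3,541.00 − €2,003.06 = €1,537.94.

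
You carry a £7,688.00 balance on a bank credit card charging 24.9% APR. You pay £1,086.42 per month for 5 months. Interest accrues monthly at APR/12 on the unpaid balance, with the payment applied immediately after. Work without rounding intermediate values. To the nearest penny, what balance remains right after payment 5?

Monthly rate r = 24.9%/12 = 2.075% = 0.02075.
Each month: B ← B·(1+r) − £1,086.42.
Month 1: interest £159.53; balance after payment £6,761.11.
Month 2: interest £140.29; balance after payment £5,814.98.
Month 3: interest £120.66; balance after payment £4,849.22.
Month 4: interest £100.62; balance after payment £3,863.42.
Month 5: interest £80.17; balance after payment £2,857.17.

£2,857.17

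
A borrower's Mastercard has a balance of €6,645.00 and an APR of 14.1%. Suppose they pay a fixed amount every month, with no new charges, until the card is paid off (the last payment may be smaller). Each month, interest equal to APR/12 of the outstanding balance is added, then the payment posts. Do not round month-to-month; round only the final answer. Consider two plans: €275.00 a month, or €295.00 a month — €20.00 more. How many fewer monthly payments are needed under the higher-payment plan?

2 fewer payments

Monthly rate r = 14.1%/12 = 1.175% = 0.01175.
At €275.00/mo: n = ⌈−ln(1 − rB₀/P)/ln(1+r)⌉ = 29 payments (last €162.47); total interest = total paid − €6,645.00 = €1,217.47.
At €295.00/mo: 27 payments (last €94.36); total interest €1,119.36.
Payments saved = 29 − 27 = 2.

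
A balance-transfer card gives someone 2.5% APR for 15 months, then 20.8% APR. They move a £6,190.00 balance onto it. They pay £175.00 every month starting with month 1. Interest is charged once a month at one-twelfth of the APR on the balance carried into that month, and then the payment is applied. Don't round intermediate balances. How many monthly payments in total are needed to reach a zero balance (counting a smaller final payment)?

Promo months 1–15 at r₀ = 2.5%/12 = 0.00208333; months 16+ at r₁ = 20.8%/12 = 0.0173333.
After month 15: iterate B ← B·(1+r₀) − £175.00 for 15 months → £3,722.66.
Then at r₁ with £175.00/mo: n₂ = −ln(1 − r₁·B/P)/ln(1+r₁) ≈ 26.77 → 27 more payments.

42 months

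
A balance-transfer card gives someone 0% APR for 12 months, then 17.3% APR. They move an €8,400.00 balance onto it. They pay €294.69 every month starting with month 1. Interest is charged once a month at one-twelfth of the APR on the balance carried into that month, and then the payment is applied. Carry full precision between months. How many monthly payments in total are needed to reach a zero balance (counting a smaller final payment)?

31 payments

Promo months 1–12 at r₀ = 0%/12 = 0; months 13+ at r₁ = 17.3%/12 = 0.0144167.
After month 12 (no interest yet): B = €8,400.00 − 12·€294.69 = €4,863.72.
Then at r₁ with €294.69/mo: n₂ = −ln(1 − r₁·B/P)/ln(1+r₁) ≈ 18.98 → 19 more payments.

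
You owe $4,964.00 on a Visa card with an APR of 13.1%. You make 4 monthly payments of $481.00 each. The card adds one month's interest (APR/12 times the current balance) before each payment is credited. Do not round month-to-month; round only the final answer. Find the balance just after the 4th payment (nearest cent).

$3,228.60

Monthly rate r = 13.1%/12 = 1.09167% = 0.0109167.
Each month: B ← B·(1+r) − $481.00.
Month 1: interest $54.19; balance after payment $4,537.19.
Month 2: interest $49.53; balance after payment $4,105.72.
Month 3: interest $44.82; balance after payment $3,669.54.
Month 4: interest $40.06; balance after payment $3,228.60.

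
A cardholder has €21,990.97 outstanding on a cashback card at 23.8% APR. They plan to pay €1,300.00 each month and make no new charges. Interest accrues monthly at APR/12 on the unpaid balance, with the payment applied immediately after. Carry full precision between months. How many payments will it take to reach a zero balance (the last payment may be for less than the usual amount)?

21 payments

Monthly rate r = 23.8%/12 = 1.98333% = 0.0198333.
Recurrence: B ← B·(1+r) − €1,300.00.
Month 1: interest €436.15; balance after payment €21,127.12.
Month 2: interest €419.02; balance after payment €20,246.15.
Closed form: n = −ln(1 − rB₀/P)/ln(1+r) = −ln(0.6645)/ln(1.01983) ≈ 20.812, so the balance reaches zero during payment 21.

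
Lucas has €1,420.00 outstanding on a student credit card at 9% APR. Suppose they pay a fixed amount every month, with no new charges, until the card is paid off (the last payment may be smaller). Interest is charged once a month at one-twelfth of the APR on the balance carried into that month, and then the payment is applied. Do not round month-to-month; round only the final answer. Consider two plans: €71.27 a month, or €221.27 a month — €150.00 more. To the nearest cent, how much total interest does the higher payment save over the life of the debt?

€82.87

Monthly rate r = 9%/12 = 0.75% = 0.0075.
At €71.27/mo: n = ⌈−ln(1 − rB₀/P)/ln(1+r)⌉ = 22 payments (last €47.16); total interest = total paid − €1,420.00 = €123.83.
At €221.27/mo: 7 payments (last €133.34); total interest €40.96.
Interest saved = €123.83 − €40.96 = €82.87.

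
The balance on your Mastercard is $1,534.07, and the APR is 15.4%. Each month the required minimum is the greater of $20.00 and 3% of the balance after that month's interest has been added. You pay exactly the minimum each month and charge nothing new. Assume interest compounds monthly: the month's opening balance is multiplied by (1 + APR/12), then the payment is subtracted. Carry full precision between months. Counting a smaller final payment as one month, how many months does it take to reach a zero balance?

91 months

Monthly rate r = 15.4%/12 = 1.28333% = 0.0128333.
While 3% of the post-interest balance exceeds $20.00, each month B ← (B·(1+r))·(1 − 0.03), i.e. B shrinks by the factor (1+r)·0.97 = 0.98245.
This holds for months 1–48. Entering month 49 the balance is $655.71; 3% of the post-interest balance is now below $20.00, so the flat $20.00 minimum applies from here.
From month 49 a fixed $20.00 at rate r clears $655.71 in 43 more payments. Total: 48 + 43 = 91 months.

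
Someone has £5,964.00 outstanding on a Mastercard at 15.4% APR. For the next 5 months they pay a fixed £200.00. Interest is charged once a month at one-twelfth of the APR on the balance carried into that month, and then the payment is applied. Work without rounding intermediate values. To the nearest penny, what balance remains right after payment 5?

£5,330.64

Monthly rate r = 15.4%/12 = 1.28333% = 0.0128333.
Each month: B ← B·(1+r) − £200.00.
Month 1: interest £76.54; balance after payment £5,840.54.
Month 2: interest £74.95; balance after payment £5,715.49.
Month 3: interest £73.35; balance after payment £5,588.84.
Month 4: interest £71.72; balance after payment £5,460.56.
Month 5: interest £70.08; balance after payment £5,330.64.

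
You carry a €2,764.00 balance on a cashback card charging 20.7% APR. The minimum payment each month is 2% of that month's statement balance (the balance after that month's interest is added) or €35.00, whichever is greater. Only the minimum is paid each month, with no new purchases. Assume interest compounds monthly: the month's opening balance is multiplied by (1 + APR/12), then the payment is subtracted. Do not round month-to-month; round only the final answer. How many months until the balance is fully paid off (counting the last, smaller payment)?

264 months

Monthly rate r = 20.7%/12 = 1.725% = 0.01725.
While 2% of the post-interest balance exceeds €35.00, each month B ← (B·(1+r))·(1 − 0.02), i.e. B shrinks by the factor (1+r)·0.98 = 0.9969.
This holds for months 1–153. Entering month 154 the balance is €1,720.15; 2% of the post-interest balance is now below €35.00, so the flat €35.00 minimum applies from here.
From month 154 a fixed €35.00 at rate r clears €1,720.15 in 111 more payments. Total: 153 + 111 = 264 months.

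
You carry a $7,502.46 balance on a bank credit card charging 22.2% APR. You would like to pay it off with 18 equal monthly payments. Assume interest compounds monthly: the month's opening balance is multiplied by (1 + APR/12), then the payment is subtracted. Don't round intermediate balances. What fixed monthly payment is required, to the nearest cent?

$493.85

Monthly rate r = 22.2%/12 = 1.85% = 0.0185.
Level-payment amortization: P = B₀·r / (1 − (1+r)^(−n)) = 7502.46·0.0185 / (1 − 1.0185^(−18)).
Denominator 1 − (1+r)^(−18) = 0.281045511.
P = 138.796 / 0.281045511 ≈ 493.85.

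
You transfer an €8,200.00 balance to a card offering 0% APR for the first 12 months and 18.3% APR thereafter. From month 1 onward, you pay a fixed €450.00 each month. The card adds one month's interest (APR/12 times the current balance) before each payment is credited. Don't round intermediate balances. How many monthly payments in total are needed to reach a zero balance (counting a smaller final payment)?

Promo months 1–12 at r₀ = 0%/12 = 0; months 13+ at r₁ = 18.3%/12 = 0.01525.
After month 12 (no interest yet): B = €8,200.00 − 12·€450.00 = €2,800.00.
Then at r₁ with €450.00/mo: n₂ = −ln(1 − r₁·B/P)/ln(1+r₁) ≈ 6.59 → 7 more payments.

19 months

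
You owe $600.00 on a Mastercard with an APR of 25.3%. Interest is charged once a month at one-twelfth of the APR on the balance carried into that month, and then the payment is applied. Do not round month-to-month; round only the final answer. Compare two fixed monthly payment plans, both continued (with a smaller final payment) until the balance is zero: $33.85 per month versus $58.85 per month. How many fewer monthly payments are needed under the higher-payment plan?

11 fewer payments

Monthly rate r = 25.3%/12 = 2.10833% = 0.0210833.
At $33.85/mo: n = ⌈−ln(1 − rB₀/P)/ln(1+r)⌉ = 23 payments (last $14.57); total interest = total paid − $600.00 = $159.27.
At $58.85/mo: 12 payments (last $35.42); total interest $82.77.
Payments saved = 23 − 12 = 11.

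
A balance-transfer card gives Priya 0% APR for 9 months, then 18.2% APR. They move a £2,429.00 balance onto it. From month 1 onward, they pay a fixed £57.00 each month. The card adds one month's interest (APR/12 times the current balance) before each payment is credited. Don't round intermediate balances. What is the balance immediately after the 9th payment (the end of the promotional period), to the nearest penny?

Promo months 1–9 at r₀ = 0%/12 = 0; months 10+ at r₁ = 18.2%/12 = 0.0151667.
After month 9 (no interest yet): B = £2,429.00 − 9·£57.00 = £1,916.00.

£1,916.00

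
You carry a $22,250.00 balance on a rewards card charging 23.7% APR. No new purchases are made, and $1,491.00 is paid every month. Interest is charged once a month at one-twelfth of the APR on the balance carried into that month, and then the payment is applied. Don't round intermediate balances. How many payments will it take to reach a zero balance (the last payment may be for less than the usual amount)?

18 payments

Monthly rate r = 23.7%/12 = 1.975% = 0.01975.
Recurrence: B ← B·(1+r) − $1,491.00.
Month 1: interest $439.44; balance after payment $21,198.44.
Month 2: interest $418.67; balance after payment $20,126.11.
Closed form: n = −ln(1 − rB₀/P)/ln(1+r) = −ln(0.70527)/ln(1.01975) ≈ 17.854, so the balance reaches zero during payment 18.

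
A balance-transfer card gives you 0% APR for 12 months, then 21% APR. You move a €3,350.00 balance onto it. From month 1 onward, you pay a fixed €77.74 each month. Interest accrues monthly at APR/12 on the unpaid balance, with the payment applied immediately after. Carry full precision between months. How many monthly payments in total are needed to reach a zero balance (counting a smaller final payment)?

58 payments

Promo months 1–12 at r₀ = 0%/12 = 0; months 13+ at r₁ = 21%/12 = 0.0175.
After month 12 (no interest yet): B = €3,350.00 − 12·€77.74 = €2,417.12.
Then at r₁ with €77.74/mo: n₂ = −ln(1 − r₁·B/P)/ln(1+r₁) ≈ 45.28 → 46 more payments.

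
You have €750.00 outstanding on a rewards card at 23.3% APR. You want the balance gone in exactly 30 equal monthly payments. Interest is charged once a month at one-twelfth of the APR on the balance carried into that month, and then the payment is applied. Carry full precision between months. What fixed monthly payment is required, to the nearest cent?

€33.22

Monthly rate r = 23.3%/12 = 1.94167% = 0.0194167.
Level-payment amortization: P = B₀·r / (1 − (1+r)^(−n)) = 750.00·0.0194167 / (1 − 1.01942^(−30)).
Denominator 1 − (1+r)^(−30) = 0.43837283.
P = 14.5625 / 0.43837283 ≈ 33.22.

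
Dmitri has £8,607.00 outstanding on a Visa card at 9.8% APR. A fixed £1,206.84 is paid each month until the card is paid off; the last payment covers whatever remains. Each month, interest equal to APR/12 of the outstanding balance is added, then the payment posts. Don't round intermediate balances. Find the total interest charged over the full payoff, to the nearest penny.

£298.14

Monthly rate r = 9.8%/12 = 0.816667% = 0.00816667.
Payoff takes n = ⌈−ln(1 − rB₀/P)/ln(1+r)⌉ = ⌈7.378⌉ = 8 payments; the last is £457.26.
Total paid = 7·£1,206.84 + £457.26 = £8,905.14.
Total interest = total paid − principal = £8,905.14 − £8,607.00 = £298.14.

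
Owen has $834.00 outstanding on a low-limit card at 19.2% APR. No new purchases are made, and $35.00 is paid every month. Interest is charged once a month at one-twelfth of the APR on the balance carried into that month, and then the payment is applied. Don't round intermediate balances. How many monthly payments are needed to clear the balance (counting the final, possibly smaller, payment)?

Monthly rate r = 19.2%/12 = 1.6% = 0.016.
Recurrence: B ← B·(1+r) − $35.00.
Month 1: interest $13.34; balance after payment $812.34.
Month 2: interest $13.00; balance after payment $790.34.
Closed form: n = −ln(1 − rB₀/P)/ln(1+r) = −ln(0.61874)/ln(1.016) ≈ 30.243, so the balance reaches zero during payment 31.

31 payments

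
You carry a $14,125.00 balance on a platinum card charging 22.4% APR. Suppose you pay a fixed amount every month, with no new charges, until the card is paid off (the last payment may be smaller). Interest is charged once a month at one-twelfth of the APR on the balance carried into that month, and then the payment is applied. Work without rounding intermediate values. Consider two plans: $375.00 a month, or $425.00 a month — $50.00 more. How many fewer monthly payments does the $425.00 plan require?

13 fewer payments

Monthly rate r = 22.4%/12 = 1.86667% = 0.0186667.
At $375.00/mo: n = ⌈−ln(1 − rB₀/P)/ln(1+r)⌉ = 66 payments (last $249.15); total interest = total paid − $14,125.00 = $10,499.15.
At $425.00/mo: 53 payments (last $159.44); total interest $8,134.44.
Payments saved = 66 − 53 = 13.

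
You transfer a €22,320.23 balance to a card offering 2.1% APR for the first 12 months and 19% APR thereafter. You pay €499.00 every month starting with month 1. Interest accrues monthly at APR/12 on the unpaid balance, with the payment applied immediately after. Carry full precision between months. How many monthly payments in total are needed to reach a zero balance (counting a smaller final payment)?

Promo months 1–12 at r₀ = 2.1%/12 = 0.00175; months 13+ at r₁ = 19%/12 = 0.0158333.
After month 12: iterate B ← B·(1+r₀) − €499.00 for 12 months → €16,747.52.
Then at r₁ with €499.00/mo: n₂ = −ln(1 − r₁·B/P)/ln(1+r₁) ≈ 48.25 → 49 more payments.

61 months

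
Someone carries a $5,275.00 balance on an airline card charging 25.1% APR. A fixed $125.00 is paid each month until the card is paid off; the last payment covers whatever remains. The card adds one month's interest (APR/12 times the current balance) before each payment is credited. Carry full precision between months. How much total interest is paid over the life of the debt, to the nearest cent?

Monthly rate r = 25.1%/12 = 2.09167% = 0.0209167.
Payoff takes n = ⌈−ln(1 − rB₀/P)/ln(1+r)⌉ = ⌈103.516⌉ = 104 payments; the last is $64.84.
Total paid = 103·$125.00 + $64.84 = $12,939.84.
Total interest = total paid − principal = $12,939.84 − $5,275.00 = $7,664.84.

$7,664.84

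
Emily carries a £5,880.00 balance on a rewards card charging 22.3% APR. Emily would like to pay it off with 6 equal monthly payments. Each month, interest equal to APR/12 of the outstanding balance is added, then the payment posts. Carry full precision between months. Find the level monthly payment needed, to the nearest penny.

£1,044.72

Monthly rate r = 22.3%/12 = 1.85833% = 0.0185833.
Level-payment amortization: P = B₀·r / (1 − (1+r)^(−n)) = 5880.00·0.0185833 / (1 − 1.01858^(−6)).
Denominator 1 − (1+r)^(−6) = 0.104592752.
P = 109.27 / 0.104592752 ≈ 1044.72.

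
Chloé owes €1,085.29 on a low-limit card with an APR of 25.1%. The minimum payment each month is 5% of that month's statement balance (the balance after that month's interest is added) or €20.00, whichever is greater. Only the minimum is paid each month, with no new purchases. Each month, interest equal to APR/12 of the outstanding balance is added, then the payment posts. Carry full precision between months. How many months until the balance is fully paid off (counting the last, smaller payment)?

Monthly rate r = 25.1%/12 = 2.09167% = 0.0209167.
While 5% of the post-interest balance exceeds €20.00, each month B ← (B·(1+r))·(1 − 0.05), i.e. B shrinks by the factor (1+r)·0.95 = 0.96987.
This holds for months 1–34. Entering month 35 the balance is €383.55; 5% of the post-interest balance is now below €20.00, so the flat €20.00 minimum applies from here.
From month 35 a fixed €20.00 at rate r clears €383.55 in 25 more payments. Total: 34 + 25 = 59 months.

59 months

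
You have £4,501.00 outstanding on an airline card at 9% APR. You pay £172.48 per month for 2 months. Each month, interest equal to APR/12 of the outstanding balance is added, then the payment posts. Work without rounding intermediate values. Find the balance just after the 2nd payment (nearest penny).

Monthly rate r = 9%/12 = 0.75% = 0.0075.
Each month: B ← B·(1+r) − £172.48.
Month 1: interest £33.76; balance after payment £4,362.28.
Month 2: interest £32.72; balance after payment £4,222.51.

£4,222.51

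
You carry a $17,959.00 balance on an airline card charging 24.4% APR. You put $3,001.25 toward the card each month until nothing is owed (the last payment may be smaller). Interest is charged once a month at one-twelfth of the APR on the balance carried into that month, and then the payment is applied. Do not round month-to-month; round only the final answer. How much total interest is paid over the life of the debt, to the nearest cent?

Monthly rate r = 24.4%/12 = 2.03333% = 0.0203333.
Payoff takes n = ⌈−ln(1 − rB₀/P)/ln(1+r)⌉ = ⌈6.445⌉ = 7 payments; the last is $1,343.13.
Total paid = 6·$3,001.25 + $1,343.13 = $19,350.63.
Total interest = total paid − principal = $19,350.63 − $17,959.00 = $1,391.63.

$1,391.63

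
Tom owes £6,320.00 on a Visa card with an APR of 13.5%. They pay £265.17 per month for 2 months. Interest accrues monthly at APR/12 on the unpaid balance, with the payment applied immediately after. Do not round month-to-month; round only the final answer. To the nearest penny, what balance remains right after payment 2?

£5,929.68

Monthly rate r = 13.5%/12 = 1.125% = 0.01125.
Each month: B ← B·(1+r) − £265.17.
Month 1: interest £71.10; balance after payment £6,125.93.
Month 2: interest £68.92; balance after payment £5,929.68.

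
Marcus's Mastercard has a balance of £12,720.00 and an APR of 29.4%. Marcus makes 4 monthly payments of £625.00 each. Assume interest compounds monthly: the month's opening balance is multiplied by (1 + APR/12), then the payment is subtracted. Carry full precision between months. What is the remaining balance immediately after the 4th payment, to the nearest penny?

Monthly rate r = 29.4%/12 = 2.45% = 0.0245.
Each month: B ← B·(1+r) − £625.00.
Month 1: interest £311.64; balance after payment £12,406.64.
Month 2: interest £303.96; balance after payment £12,085.60.
Month 3: interest £296.10; balance after payment £11,756.70.
Month 4: interest £288.04; balance after payment £11,419.74.

£11,419.74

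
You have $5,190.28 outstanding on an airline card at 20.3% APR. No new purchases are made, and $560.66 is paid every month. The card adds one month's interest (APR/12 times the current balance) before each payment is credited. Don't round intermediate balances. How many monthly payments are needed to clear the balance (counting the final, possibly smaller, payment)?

11 payments

Monthly rate r = 20.3%/12 = 1.69167% = 0.0169167.
Recurrence: B ← B·(1+r) − $560.66.
Month 1: interest $87.80; balance after payment $4,717.42.
Month 2: interest $79.80; balance after payment $4,236.57.
Closed form: n = −ln(1 − rB₀/P)/ln(1+r) = −ln(0.84339)/ln(1.01692) ≈ 10.153, so the balance reaches zero during payment 11.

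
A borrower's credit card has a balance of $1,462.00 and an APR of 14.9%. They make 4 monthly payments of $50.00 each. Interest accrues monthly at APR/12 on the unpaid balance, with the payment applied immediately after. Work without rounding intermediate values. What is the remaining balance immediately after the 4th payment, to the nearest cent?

Monthly rate r = 14.9%/12 = 1.24167% = 0.0124167.
Each month: B ← B·(1+r) − $50.00.
Month 1: interest $18.15; balance after payment $1,430.15.
Month 2: interest $17.76; balance after payment $1,397.91.
Month 3: interest $17.36; balance after payment $1,365.27.
Month 4: interest $16.95; balance after payment $1,332.22.

$1,332.22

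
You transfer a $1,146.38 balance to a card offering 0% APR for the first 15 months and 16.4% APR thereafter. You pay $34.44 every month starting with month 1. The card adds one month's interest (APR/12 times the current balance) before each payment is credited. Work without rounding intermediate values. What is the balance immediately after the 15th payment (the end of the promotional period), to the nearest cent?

$629.78

Promo months 1–15 at r₀ = 0%/12 = 0; months 16+ at r₁ = 16.4%/12 = 0.0136667.
After month 15 (no interest yet): B = $1,146.38 − 15·$34.44 = $629.78.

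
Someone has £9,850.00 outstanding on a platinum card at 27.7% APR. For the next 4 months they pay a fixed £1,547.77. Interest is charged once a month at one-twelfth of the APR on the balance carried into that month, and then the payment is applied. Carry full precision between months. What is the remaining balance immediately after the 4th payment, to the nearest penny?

Monthly rate r = 27.7%/12 = 2.30833% = 0.0230833.
Each month: B ← B·(1+r) − £1,547.77.
Month 1: interest £227.37; balance after payment £8,529.60.
Month 2: interest £196.89; balance after payment £7,178.72.
Month 3: interest £165.71; balance after payment £5,796.66.
Month 4: interest £133.81; balance after payment £4,382.70.

£4,382.70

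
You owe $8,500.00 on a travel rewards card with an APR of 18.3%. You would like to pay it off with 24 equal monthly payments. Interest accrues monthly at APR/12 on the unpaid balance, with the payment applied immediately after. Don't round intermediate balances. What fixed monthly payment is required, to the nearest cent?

Monthly rate r = 18.3%/12 = 1.525% = 0.01525.
Level-payment amortization: P = B₀·r / (1 − (1+r)^(−n)) = 8500.00·0.01525 / (1 − 1.01525^(−24)).
Denominator 1 − (1+r)^(−24) = 0.304578611.
P = 129.625 / 0.304578611 ≈ 425.59.

$425.59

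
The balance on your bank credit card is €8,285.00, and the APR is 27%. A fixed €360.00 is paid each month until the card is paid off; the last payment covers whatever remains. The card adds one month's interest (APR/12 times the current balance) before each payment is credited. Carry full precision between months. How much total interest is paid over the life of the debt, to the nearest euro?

€3,517

Monthly rate r = 27%/12 = 2.25% = 0.0225.
Payoff takes n = ⌈−ln(1 − rB₀/P)/ln(1+r)⌉ = ⌈32.782⌉ = 33 payments; the last is €282.25.
Total paid = 32·€360.00 + €282.25 = €11,802.25.
Total interest = total paid − principal = €11,802.25 − €8,285.00 = €3,517.25.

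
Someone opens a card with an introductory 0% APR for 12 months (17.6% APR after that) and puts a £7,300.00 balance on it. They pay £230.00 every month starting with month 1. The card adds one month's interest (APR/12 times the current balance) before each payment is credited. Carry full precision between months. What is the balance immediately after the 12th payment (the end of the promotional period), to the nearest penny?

Promo months 1–12 at r₀ = 0%/12 = 0; months 13+ at r₁ = 17.6%/12 = 0.0146667.
After month 12 (no interest yet): B = £7,300.00 − 12·£230.00 = £4,540.00.

£4,540.00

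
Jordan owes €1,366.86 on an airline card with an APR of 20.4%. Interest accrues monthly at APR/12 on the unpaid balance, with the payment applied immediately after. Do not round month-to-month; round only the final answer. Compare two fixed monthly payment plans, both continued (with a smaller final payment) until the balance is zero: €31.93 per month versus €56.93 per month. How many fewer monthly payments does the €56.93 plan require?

46 fewer payments

Monthly rate r = 20.4%/12 = 1.7% = 0.017.
At €31.93/mo: n = ⌈−ln(1 − rB₀/P)/ln(1+r)⌉ = 78 payments (last €5.70); total interest = total paid − €1,366.86 = €1,097.45.
At €56.93/mo: 32 payments (last €6.64); total interest €404.61.
Payments saved = 78 − 32 = 46.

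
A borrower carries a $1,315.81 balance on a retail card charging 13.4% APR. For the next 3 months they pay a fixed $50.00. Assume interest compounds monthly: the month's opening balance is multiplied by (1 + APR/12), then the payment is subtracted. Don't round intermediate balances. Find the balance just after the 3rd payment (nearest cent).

$1,208.70

Monthly rate r = 13.4%/12 = 1.11667% = 0.0111667.
Each month: B ← B·(1+r) − $50.00.
Month 1: interest $14.69; balance after payment $1,280.50.
Month 2: interest $14.30; balance after payment $1,244.80.
Month 3: interest $13.90; balance after payment $1,208.70.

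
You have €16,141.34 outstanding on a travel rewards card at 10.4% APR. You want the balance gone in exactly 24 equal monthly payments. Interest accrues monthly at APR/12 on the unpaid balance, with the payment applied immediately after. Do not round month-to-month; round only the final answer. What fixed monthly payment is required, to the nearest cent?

Monthly rate r = 10.4%/12 = 0.866667% = 0.00866667.
Level-payment amortization: P = B₀·r / (1 − (1+r)^(−n)) = 16141.34·0.00866667 / (1 − 1.00867^(−24)).
Denominator 1 − (1+r)^(−24) = 0.18706477.
P = 139.892 / 0.18706477 ≈ 747.82.

€747.82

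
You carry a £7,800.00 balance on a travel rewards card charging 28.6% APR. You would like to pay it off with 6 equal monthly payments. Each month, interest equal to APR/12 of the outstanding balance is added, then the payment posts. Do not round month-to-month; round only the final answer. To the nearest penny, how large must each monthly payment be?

Monthly rate r = 28.6%/12 = 2.38333% = 0.0238333.
Level-payment amortization: P = B₀·r / (1 − (1+r)^(−n)) = 7800.00·0.0238333 / (1 − 1.02383^(−6)).
Denominator 1 − (1+r)^(−6) = 0.131790746.
P = 185.9 / 0.131790746 ≈ 1410.57.

£1,410.57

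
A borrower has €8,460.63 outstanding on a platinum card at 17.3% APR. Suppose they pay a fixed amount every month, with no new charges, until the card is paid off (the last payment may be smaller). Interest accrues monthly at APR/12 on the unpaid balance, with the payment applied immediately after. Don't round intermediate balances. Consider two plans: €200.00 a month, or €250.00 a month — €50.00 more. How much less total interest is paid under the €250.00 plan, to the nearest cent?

Monthly rate r = 17.3%/12 = 1.44167% = 0.0144167.
At €200.00/mo: n = ⌈−ln(1 − rB₀/P)/ln(1+r)⌉ = 66 payments (last €152.33); total interest = total paid − €8,460.63 = €4,691.70.
At €250.00/mo: 47 payments (last €188.90); total interest €3,228.27.
Interest saved = €4,691.70 − €3,228.27 = €1,463.43.

€1,463.43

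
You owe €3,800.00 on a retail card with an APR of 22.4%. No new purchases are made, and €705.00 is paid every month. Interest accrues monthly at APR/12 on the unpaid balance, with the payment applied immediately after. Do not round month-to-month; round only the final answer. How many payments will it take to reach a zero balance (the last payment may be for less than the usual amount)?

6 payments

Monthly rate r = 22.4%/12 = 1.86667% = 0.0186667.
Recurrence: B ← B·(1+r) − €705.00.
Month 1: interest €70.93; balance after payment €3,165.93.
Month 2: interest €59.10; balance after payment €2,520.03.
Month 3: interest €47.04; balance after payment €1,862.07.
Month 4: interest €34.76; balance after payment €1,191.83.
Month 5: interest €22.25; balance after payment €509.08.
Month 6: interest €9.50; balance after payment €0.00.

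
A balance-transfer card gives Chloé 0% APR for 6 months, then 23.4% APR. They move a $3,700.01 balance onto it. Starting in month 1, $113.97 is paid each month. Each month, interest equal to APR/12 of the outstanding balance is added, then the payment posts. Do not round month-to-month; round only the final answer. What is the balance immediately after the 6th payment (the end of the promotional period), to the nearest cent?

Promo months 1–6 at r₀ = 0%/12 = 0; months 7+ at r₁ = 23.4%/12 = 0.0195.
After month 6 (no interest yet): B = $3,700.01 − 6·$113.97 = $3,016.19.

$3,016.19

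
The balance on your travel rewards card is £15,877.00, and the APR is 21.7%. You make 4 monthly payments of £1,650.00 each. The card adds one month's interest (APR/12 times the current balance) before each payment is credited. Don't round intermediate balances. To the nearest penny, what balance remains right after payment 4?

Monthly rate r = 21.7%/12 = 1.80833% = 0.0180833.
Each month: B ← B·(1+r) − £1,650.00.
Month 1: interest £287.11; balance after payment £14,514.11.
Month 2: interest £262.46; balance after payment £13,126.57.
Month 3: interest £237.37; balance after payment £11,713.94.
Month 4: interest £211.83; balance after payment £10,275.77.

£10,275.77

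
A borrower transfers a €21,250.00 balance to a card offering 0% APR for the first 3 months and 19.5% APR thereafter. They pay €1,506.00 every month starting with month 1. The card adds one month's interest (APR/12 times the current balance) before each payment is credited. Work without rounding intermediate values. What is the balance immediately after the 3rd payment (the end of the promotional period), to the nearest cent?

Promo months 1–3 at r₀ = 0%/12 = 0; months 4+ at r₁ = 19.5%/12 = 0.01625.
After month 3 (no interest yet): B = €21,250.00 − 3·€1,506.00 = €16,732.00.

€16,732.00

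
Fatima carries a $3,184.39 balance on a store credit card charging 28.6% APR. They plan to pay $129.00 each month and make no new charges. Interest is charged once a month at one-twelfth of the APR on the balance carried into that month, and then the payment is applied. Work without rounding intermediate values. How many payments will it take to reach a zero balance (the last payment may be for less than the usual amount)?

38 payments

Monthly rate r = 28.6%/12 = 2.38333% = 0.0238333.
Recurrence: B ← B·(1+r) − $129.00.
Month 1: interest $75.89; balance after payment $3,131.28.
Month 2: interest $74.63; balance after payment $3,076.91.
Closed form: n = −ln(1 − rB₀/P)/ln(1+r) = −ln(0.41167)/ln(1.02383) ≈ 37.681, so the balance reaches zero during payment 38.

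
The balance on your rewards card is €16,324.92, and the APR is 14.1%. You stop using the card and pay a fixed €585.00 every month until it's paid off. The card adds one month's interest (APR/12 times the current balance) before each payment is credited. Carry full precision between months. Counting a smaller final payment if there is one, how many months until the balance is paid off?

Monthly rate r = 14.1%/12 = 1.175% = 0.01175.
Recurrence: B ← B·(1+r) − €585.00.
Month 1: interest €191.82; balance after payment €15,931.74.
Month 2: interest €187.20; balance after payment €15,533.94.
Closed form: n = −ln(1 − rB₀/P)/ln(1+r) = −ln(0.67211)/ln(1.01175) ≈ 34.014, so the balance reaches zero during payment 35.

35 payments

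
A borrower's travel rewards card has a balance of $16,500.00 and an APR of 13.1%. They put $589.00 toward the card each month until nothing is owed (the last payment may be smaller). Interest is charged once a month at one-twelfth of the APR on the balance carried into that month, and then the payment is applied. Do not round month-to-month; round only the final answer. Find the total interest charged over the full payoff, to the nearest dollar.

$3,302

Monthly rate r = 13.1%/12 = 1.09167% = 0.0109167.
Payoff takes n = ⌈−ln(1 − rB₀/P)/ln(1+r)⌉ = ⌈33.619⌉ = 34 payments; the last is $365.24.
Total paid = 33·$589.00 + $365.24 = $19,802.24.
Total interest = total paid − principal = $19,802.24 − $16,500.00 = $3,302.24.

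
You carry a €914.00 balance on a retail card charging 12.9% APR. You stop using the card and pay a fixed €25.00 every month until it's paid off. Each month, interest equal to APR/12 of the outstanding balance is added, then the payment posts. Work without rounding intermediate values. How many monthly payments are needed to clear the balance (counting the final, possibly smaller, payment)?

47 payments

Monthly rate r = 12.9%/12 = 1.075% = 0.01075.
Recurrence: B ← B·(1+r) − €25.00.
Month 1: interest €9.83; balance after payment €898.83.
Month 2: interest €9.66; balance after payment €883.49.
Closed form: n = −ln(1 − rB₀/P)/ln(1+r) = −ln(0.60698)/ln(1.01075) ≈ 46.692, so the balance reaches zero during payment 47.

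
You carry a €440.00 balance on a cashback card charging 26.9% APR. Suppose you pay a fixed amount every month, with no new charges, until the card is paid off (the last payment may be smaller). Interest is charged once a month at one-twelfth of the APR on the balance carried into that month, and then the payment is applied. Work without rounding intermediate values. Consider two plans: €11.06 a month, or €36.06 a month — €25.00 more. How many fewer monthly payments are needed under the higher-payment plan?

Monthly rate r = 26.9%/12 = 2.24167% = 0.0224167.
At €11.06/mo: n = ⌈−ln(1 − rB₀/P)/ln(1+r)⌉ = 101 payments (last €3.46); total interest = total paid − €440.00 = €669.46.
At €36.06/mo: 15 payments (last €15.04); total interest €79.88.
Payments saved = 101 − 15 = 86.

86 fewer payments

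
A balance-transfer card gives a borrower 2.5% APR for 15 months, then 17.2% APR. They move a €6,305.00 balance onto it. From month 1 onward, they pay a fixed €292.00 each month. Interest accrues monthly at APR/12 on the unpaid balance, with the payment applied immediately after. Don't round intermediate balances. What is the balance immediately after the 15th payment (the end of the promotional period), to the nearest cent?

€2,060.48

Promo months 1–15 at r₀ = 2.5%/12 = 0.00208333; months 16+ at r₁ = 17.2%/12 = 0.0143333.
After month 15: iterate B ← B·(1+r₀) − €292.00 for 15 months → €2,060.48.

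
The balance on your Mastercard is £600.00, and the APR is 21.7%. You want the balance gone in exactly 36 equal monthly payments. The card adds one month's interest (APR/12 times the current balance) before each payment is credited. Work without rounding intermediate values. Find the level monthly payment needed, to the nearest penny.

£22.82

Monthly rate r = 21.7%/12 = 1.80833% = 0.0180833.
Level-payment amortization: P = B₀·r / (1 − (1+r)^(−n)) = 600.00·0.0180833 / (1 − 1.01808^(−36)).
Denominator 1 − (1+r)^(−36) = 0.475433928.
P = 10.85 / 0.475433928 ≈ 22.82.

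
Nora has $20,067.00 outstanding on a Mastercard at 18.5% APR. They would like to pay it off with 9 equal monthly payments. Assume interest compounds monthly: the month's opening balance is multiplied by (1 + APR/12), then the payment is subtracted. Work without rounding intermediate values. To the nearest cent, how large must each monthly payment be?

$2,405.04

Monthly rate r = 18.5%/12 = 1.54167% = 0.0154167.
Level-payment amortization: P = B₀·r / (1 − (1+r)^(−n)) = 20067.00·0.0154167 / (1 − 1.01542^(−9)).
Denominator 1 − (1+r)^(−9) = 0.12863239.
P = 309.366 / 0.12863239 ≈ 2405.04.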